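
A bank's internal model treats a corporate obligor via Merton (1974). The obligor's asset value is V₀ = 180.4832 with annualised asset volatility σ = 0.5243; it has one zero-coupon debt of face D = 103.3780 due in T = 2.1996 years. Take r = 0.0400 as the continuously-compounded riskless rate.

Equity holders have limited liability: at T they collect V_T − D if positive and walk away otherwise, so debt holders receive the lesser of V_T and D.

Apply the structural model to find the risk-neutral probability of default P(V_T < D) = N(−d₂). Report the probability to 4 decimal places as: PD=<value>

PD=0.3296

Apply the equity-as-call identities (strike 103.3780, horizon 2.1996 years):
d₁ = [ln(V₀/D) + (r + σ²/2)T] / (σ√T)
   = [ln(180.4832/103.3780) + (0.0400 + 0.5·0.5243²)·2.1996] / (0.5243·√2.1996)
   = [0.557246 + 0.390309] / 0.777592 = 1.218575
d₂ = d₁ − σ√T = 1.218575 − 0.777592 = 0.440983
risk-neutral PD = N(−d₂) = N(-0.440983) = 0.329613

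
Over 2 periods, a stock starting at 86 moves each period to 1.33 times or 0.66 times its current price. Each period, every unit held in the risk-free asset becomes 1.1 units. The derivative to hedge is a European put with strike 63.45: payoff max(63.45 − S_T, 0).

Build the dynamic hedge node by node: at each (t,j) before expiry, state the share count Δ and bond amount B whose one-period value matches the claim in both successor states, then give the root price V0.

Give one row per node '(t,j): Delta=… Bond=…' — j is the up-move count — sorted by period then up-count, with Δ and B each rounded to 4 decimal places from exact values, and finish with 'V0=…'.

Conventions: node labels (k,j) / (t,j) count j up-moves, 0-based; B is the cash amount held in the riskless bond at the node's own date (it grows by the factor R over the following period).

The replicating-portfolio and risk-neutral prices coincide; use p* = (1.1−0.66)/(1.33−0.66) = 0.6567 for the latter.
At maturity the claim pays: V(2,0)=25.9884, V(2,1)=0.0000, V(2,2)=0.0000
  t=1,j=0: stock 56.7600 → up 75.4908 (V=0.0000), down 37.4616 (V=25.9884). Price 8.1104; hedge Δ=-0.6834, bond B=46.8990.
  t=1,j=1: stock 114.3800 → up 152.1254 (V=0.0000), down 75.4908 (V=0.0000). Price 0.0000; hedge Δ=0.0000, bond B=0.0000.
  t=0,j=0: stock 86.0000 → up 114.3800 (V=0.0000), down 56.7600 (V=8.1104). Price 2.5310; hedge Δ=-0.1408, bond B=14.6361.
Verification: the root portfolio costs Δ(0,0)·S0 + B(0,0) = 2.5310, matching V0.

(0,0): Delta=-0.1408 Bond=14.6361
(1,0): Delta=-0.6834 Bond=46.8990
(1,1): Delta=0.0000 Bond=0.0000
V0=2.5310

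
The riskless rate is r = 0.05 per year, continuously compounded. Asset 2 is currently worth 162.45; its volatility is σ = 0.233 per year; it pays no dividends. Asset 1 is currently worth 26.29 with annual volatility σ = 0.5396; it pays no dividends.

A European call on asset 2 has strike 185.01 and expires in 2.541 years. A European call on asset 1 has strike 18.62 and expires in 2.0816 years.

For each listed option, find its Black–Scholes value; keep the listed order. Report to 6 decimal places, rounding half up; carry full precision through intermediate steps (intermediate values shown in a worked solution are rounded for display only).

[asset 2 call K=185.01]
σ√T = 0.233·√2.541 = 0.371414
d₁ = (ln(S/K) + (r+σ²/2)T) / (σ√T) = (ln(162.45/185.01) + (0.05+0.233²/2)·2.541) / 0.371414 = (-0.130040 + 0.196024) / 0.371414 = 0.177658
d₂ = d₁ − σ√T = 0.177658 − 0.371414 = -0.193756
e^{−rT} = 0.880690
N(d₁) = 0.570504,  N(d₂) = 0.423183
price = S·N(d₁) − K·e^{−rT}·N(d₂) = 92.678391 − 68.951969 = 23.726422
[asset 1 call K=18.62]
σ√T = 0.5396·√2.0816 = 0.778521
d₁ = (ln(S/K) + (r+σ²/2)T) / (σ√T) = (ln(26.29/18.62) + (0.05+0.5396²/2)·2.0816) / 0.778521 = (0.344952 + 0.407128) / 0.778521 = 0.966037
d₂ = d₁ − σ√T = 0.966037 − 0.778521 = 0.187515
e^{−rT} = 0.901153
N(d₁) = 0.832987,  N(d₂) = 0.574372
price = S·N(d₁) − K·e^{−rT}·N(d₂) = 21.899230 − 9.637653 = 12.261577

price(asset 2 call K=185.01) = 23.726422
price(asset 1 call K=18.62) = 12.261577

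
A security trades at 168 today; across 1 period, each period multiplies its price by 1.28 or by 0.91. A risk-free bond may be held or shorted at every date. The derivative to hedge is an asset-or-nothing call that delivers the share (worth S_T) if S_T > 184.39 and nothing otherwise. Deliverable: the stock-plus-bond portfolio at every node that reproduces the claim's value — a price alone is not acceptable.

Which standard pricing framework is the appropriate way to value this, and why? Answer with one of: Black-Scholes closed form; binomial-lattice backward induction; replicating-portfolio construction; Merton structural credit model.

framework: replicating-portfolio construction

Key observation: since the answer must list Δ and B at each node of the 1.28/0.91 lattice on 168, the replicating-portfolio method — solving the two-state system at every node — is the one that applies.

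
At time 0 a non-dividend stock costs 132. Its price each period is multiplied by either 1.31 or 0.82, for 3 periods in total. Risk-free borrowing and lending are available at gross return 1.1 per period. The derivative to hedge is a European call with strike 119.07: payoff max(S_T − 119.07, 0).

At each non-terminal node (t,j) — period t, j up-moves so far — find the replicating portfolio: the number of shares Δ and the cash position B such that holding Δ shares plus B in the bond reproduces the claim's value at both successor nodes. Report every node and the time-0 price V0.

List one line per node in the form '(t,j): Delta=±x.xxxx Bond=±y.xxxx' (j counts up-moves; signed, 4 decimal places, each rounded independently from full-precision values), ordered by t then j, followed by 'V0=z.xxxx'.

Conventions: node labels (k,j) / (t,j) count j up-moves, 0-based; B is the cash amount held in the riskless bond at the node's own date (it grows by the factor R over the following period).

No-arbitrage ⇒ martingale measure with p* = (R−d)/(u−d) = 0.5714.
Terminal payoffs: V(3,0)=0.0000, V(3,1)=0.0000, V(3,2)=66.6807, V(3,3)=177.6780
  t=2,j=0: stock 88.7568 → up 116.2714 (V=0.0000), down 72.7806 (V=0.0000). Price 0.0000; hedge Δ=0.0000, bond B=0.0000.
  t=2,j=1: stock 141.7944 → up 185.7507 (V=66.6807), down 116.2714 (V=0.0000). Price 34.6393; hedge Δ=0.9597, bond B=-101.4437.
  t=2,j=2: stock 226.5252 → up 296.7480 (V=177.6780), down 185.7507 (V=66.6807). Price 118.2797; hedge Δ=1.0000, bond B=-108.2455.
  t=1,j=0: stock 108.2400 → up 141.7944 (V=34.6393), down 88.7568 (V=0.0000). Price 17.9944; hedge Δ=0.6531, bond B=-52.6980.
  t=1,j=1: stock 172.9200 → up 226.5252 (V=118.2797), down 141.7944 (V=34.6393). Price 74.9399; hedge Δ=0.9871, bond B=-95.7549.
  t=0,j=0: stock 132.0000 → up 172.9200 (V=74.9399), down 108.2400 (V=17.9944). Price 45.9406; hedge Δ=0.8804, bond B=-70.2745.
As a check, the time-0 holding Δ(0,0)·S0 + B(0,0) comes to 45.9406 — exactly V0.

(0,0): Delta=0.8804 Bond=-70.2745
(1,0): Delta=0.6531 Bond=-52.6980
(1,1): Delta=0.9871 Bond=-95.7549
(2,0): Delta=0.0000 Bond=0.0000
(2,1): Delta=0.9597 Bond=-101.4437
(2,2): Delta=1.0000 Bond=-108.2455
V0=45.9406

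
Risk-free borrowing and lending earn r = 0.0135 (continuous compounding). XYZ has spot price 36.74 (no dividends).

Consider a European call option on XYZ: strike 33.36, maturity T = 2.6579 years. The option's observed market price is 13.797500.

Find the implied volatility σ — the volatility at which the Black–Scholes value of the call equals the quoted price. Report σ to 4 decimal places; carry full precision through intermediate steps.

At σ = 0.5237 the Black–Scholes value reproduces the quote:
σ√T = 0.5237·√2.6579 = 0.853792
d₁ = (ln(S/K) + (r+σ²/2)T) / (σ√T) = (ln(36.74/33.36) + (0.0135+0.5237²/2)·2.6579) / 0.853792 = (0.096509 + 0.400362) / 0.853792 = 0.581957
d₂ = d₁ − σ√T = 0.581957 − 0.853792 = -0.271834
e^{−rT} = 0.964754
N(d₁) = 0.719702,  N(d₂) = 0.392875
V = S·N(d₁) − K·e^{−rT}·N(d₂) = 26.441861 − 12.644361 = 13.797500 (the quoted price), and the Black–Scholes price is strictly increasing in σ, so σ is unique

sigma = 0.5237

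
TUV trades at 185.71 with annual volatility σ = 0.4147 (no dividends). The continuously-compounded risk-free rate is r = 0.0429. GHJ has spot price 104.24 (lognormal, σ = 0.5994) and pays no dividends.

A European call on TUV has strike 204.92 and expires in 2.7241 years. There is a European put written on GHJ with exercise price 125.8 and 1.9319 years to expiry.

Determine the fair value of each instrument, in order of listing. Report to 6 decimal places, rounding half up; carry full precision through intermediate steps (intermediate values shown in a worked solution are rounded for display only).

price(TUV call K=204.92) = 50.995713
price(GHJ put K=125.8) = 41.578955

[TUV call K=204.92]
σ√T = 0.4147·√2.7241 = 0.684456
d₁ = (ln(S/K) + (r+σ²/2)T) / (σ√T) = (ln(185.71/204.92) + (0.0429+0.4147²/2)·2.7241) / 0.684456 = (-0.098433 + 0.351104) / 0.684456 = 0.369155
d₂ = d₁ − σ√T = 0.369155 − 0.684456 = -0.315301
e^{−rT} = 0.889706
N(d₁) = 0.643994,  N(d₂) = 0.376267
price = S·N(d₁) − K·e^{−rT}·N(d₂) = 119.596129 − 68.600416 = 50.995713
[GHJ put K=125.8]
σ√T = 0.5994·√1.9319 = 0.833123
d₁ = (ln(S/K) + (r+σ²/2)T) / (σ√T) = (ln(104.24/125.8) + (0.0429+0.5994²/2)·1.9319) / 0.833123 = (-0.187997 + 0.429925) / 0.833123 = 0.290387
d₂ = d₁ − σ√T = 0.290387 − 0.833123 = -0.542736
e^{−rT} = 0.920463
N(−d₁) = 0.385760,  N(−d₂) = 0.706344
price = K·e^{−rT}·N(−d₂) − S·N(−d₁) = 81.790591 − 40.211637 = 41.578955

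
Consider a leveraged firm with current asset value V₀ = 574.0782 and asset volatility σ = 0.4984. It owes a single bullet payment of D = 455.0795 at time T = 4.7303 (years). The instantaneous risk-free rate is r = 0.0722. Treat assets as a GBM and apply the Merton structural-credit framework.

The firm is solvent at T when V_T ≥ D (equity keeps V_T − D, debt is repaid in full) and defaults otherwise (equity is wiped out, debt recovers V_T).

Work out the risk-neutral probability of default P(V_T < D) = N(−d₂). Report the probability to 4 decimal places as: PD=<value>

With assets at 574.0782 and a single debt payment of 455.0795 at 4.7303 years:
d₁ = [ln(V₀/D) + (r + σ²/2)T] / (σ√T)
   = [ln(574.0782/455.0795) + (0.0722 + 0.5·0.4984²)·4.7303] / (0.4984·√4.7303)
   = [0.232293 + 0.929037] / 1.083983 = 1.071355
d₂ = d₁ − σ√T = 1.071355 − 1.083983 = -0.012628
risk-neutral PD = N(−d₂) = N(0.012628) = 0.505038

PD=0.5050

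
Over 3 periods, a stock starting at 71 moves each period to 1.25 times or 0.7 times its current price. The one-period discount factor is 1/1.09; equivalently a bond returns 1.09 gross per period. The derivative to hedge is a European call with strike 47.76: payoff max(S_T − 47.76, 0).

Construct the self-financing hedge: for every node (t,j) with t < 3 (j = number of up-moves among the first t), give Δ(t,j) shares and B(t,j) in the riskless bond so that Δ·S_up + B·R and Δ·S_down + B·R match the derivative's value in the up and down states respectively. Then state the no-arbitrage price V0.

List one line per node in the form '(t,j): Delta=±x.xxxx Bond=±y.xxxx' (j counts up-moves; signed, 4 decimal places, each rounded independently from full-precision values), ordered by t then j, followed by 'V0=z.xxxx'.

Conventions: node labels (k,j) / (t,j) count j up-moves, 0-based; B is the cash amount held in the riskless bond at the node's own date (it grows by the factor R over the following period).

Under the risk-neutral measure, an up-move has probability p* = (R−d)/(u−d) = 0.7091 and values discount at R = 1.09.
Terminal payoffs: V(3,0)=0.0000, V(3,1)=0.0000, V(3,2)=29.8963, V(3,3)=90.9119
Node (2,0) S=34.7900: V=(p*·0.0000+(1−p*)·0.0000)/1.09=0.0000; Δ=(0.0000−0.0000)/(43.4875−24.3530)=0.0000; B=V−Δ·S=0.0000
Node (2,1) S=62.1250: V=(p*·29.8963+(1−p*)·0.0000)/1.09=19.4488; Δ=(29.8963−0.0000)/(77.6562−43.4875)=0.8750; B=V−Δ·S=-34.9080
Node (2,2) S=110.9375: V=(p*·90.9119+(1−p*)·29.8963)/1.09=67.1210; Δ=(90.9119−29.8963)/(138.6719−77.6562)=1.0000; B=V−Δ·S=-43.8165
Node (1,0) S=49.7000: V=(p*·19.4488+(1−p*)·0.0000)/1.09=12.6522; Δ=(19.4488−0.0000)/(62.1250−34.7900)=0.7115; B=V−Δ·S=-22.7092
Node (1,1) S=88.7500: V=(p*·67.1210+(1−p*)·19.4488)/1.09=48.8557; Δ=(67.1210−19.4488)/(110.9375−62.1250)=0.9766; B=V−Δ·S=-37.8211
Node (0,0) S=71.0000: V=(p*·48.8557+(1−p*)·12.6522)/1.09=35.1594; Δ=(48.8557−12.6522)/(88.7500−49.7000)=0.9271; B=V−Δ·S=-30.6650
Sanity check at the root: Δ(0,0)·S0 + B(0,0) reproduces V0 = 35.1594.

(0,0): Delta=0.9271 Bond=-30.6650
(1,0): Delta=0.7115 Bond=-22.7092
(1,1): Delta=0.9766 Bond=-37.8211
(2,0): Delta=0.0000 Bond=0.0000
(2,1): Delta=0.8750 Bond=-34.9080
(2,2): Delta=1.0000 Bond=-43.8165
V0=35.1594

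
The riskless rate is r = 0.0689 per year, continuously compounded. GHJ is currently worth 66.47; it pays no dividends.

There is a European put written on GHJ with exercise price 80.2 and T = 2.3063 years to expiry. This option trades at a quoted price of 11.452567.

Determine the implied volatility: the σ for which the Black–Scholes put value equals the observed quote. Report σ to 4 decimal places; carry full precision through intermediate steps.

sigma = 0.2574

At σ = 0.2574 the Black–Scholes value reproduces the quote:
σ√T = 0.2574·√2.3063 = 0.390901
d₁ = (ln(S/K) + (r+σ²/2)T) / (σ√T) = (ln(66.47/80.2) + (0.0689+0.2574²/2)·2.3063) / 0.390901 = (-0.187773 + 0.235306) / 0.390901 = 0.121599
d₂ = d₁ − σ√T = 0.121599 − 0.390901 = -0.269302
e^{−rT} = 0.853078
N(−d₁) = 0.451608,  N(−d₂) = 0.606151
V = K·e^{−rT}·N(−d₂) − S·N(−d₁) = 41.470983 − 30.018416 = 11.452567 (equal to the quote); since ∂V/∂σ > 0 for all σ, the implied volatility is unique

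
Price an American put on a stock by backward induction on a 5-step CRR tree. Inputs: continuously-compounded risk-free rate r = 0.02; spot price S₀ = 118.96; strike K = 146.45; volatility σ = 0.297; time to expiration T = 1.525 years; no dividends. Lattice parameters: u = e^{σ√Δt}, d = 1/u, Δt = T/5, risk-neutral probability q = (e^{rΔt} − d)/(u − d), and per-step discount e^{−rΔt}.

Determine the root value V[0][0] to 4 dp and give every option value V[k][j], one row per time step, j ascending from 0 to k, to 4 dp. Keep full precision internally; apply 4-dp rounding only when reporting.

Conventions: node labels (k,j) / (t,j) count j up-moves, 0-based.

price = 33.7532
tree:
33.7532
46.3217 20.4412
60.7597 31.1261 9.0184
73.7227 45.4860 15.8214 1.6944
84.7248 60.7597 27.4900 3.2637 0.0000
94.0624 73.7227 45.4860 6.2863 0.0000 0.0000

params: Δt=0.30500 u=1.17824 d=0.84872 q=0.47765 e^(-rΔt)=0.99392
t_5 payoffs: 94.0624 73.7227 45.4860 6.2863 0.0000 0.0000
k=4: node(4,0) S=61.7252 payoff=84.7248 vs cont=83.8341 → 84.7248 [stop]  node(4,1) S=85.6903 payoff=60.7597 vs cont=59.8690 → 60.7597 [stop]  node(4,2) S=118.9600 payoff=27.4900 vs cont=26.5994 → 27.4900 [stop]  node(4,3) S=165.1468 payoff=0.0000 vs cont=3.2637 → 3.2637 [wait]  node(4,4) S=229.2657 payoff=0.0000 vs cont=0.0000 → 0.0000 [wait]
k=3: node(3,0) S=72.7273 payoff=73.7227 vs cont=72.8321 → 73.7227 [stop]  node(3,1) S=100.9640 payoff=45.4860 vs cont=44.5954 → 45.4860 [stop]  node(3,2) S=140.1637 payoff=6.2863 vs cont=15.8214 → 15.8214 [wait]  node(3,3) S=194.5829 payoff=0.0000 vs cont=1.6944 → 1.6944 [wait]
k=2: node(2,0) S=85.6903 payoff=60.7597 vs cont=59.8690 → 60.7597 [stop]  node(2,1) S=118.9600 payoff=27.4900 vs cont=31.1261 → 31.1261 [wait]  node(2,2) S=165.1468 payoff=0.0000 vs cont=9.0184 → 9.0184 [wait]
k=1: node(1,0) S=100.9640 payoff=45.4860 vs cont=46.3217 → 46.3217 [wait]  node(1,1) S=140.1637 payoff=6.2863 vs cont=20.4412 → 20.4412 [wait]
k=0: node(0,0) S=118.9600 payoff=27.4900 vs cont=33.7532 → 33.7532 [wait]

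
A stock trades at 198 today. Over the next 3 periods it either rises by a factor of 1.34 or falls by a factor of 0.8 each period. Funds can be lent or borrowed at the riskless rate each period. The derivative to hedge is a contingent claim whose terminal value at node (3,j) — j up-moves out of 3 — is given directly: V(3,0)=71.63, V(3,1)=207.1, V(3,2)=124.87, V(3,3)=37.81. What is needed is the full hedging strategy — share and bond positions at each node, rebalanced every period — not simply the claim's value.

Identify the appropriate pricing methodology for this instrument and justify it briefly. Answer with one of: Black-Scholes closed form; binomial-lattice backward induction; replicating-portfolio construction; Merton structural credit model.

Key observation: the task asks for the hedge itself — share and bond holdings at every node of the 3-period tree on spot 198 with factors 1.34/0.8 — which is exactly what the replicating-portfolio construction produces.

framework: replicating-portfolio construction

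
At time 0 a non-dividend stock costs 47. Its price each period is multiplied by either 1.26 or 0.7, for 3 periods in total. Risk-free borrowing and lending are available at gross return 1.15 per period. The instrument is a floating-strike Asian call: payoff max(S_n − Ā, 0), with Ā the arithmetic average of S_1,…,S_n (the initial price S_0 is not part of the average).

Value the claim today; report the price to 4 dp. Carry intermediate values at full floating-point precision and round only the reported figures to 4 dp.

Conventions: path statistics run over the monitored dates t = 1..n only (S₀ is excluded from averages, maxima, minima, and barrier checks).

With p* = (R−d)/(u−d) = 0.8036, sum probability × payoff across the paths and divide by R^3.
Enumerate all 2^3 = 8 price paths (U = up ×1.26, D = down ×0.7); each path with k up-moves has probability p*^k·(1−p*)^(3−k).
DDD: Ā=24.0170, payoff=0.0000, prob=0.007579
UDD: Ā=43.2306, payoff=0.0000, prob=0.031005
DUD: Ā=34.4573, payoff=0.0000, prob=0.031005
UUD: Ā=62.0231, payoff=0.0000, prob=0.126839
DDU: Ā=28.3159, payoff=0.7019, prob=0.031005
UDU: Ā=50.9687, payoff=1.2634, prob=0.126839
DUU: Ā=42.1953, payoff=10.0367, prob=0.126839
UUU: Ā=75.9516, payoff=18.0660, prob=0.518888
Price = Σ prob·payoff / R^3 = 10.829304 / 1.520875 = 7.1204

price = 7.1204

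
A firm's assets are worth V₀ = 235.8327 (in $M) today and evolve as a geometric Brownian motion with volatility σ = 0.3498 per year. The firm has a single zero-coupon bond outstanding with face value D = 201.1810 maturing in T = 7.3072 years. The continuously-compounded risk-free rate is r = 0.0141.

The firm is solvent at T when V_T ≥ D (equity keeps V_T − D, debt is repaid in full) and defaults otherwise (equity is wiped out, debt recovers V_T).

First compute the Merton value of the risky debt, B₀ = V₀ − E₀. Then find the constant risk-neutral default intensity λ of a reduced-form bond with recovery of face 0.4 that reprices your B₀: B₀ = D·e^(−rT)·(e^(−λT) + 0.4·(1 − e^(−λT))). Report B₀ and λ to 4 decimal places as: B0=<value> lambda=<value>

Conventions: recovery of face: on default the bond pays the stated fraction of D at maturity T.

Equity is a call on the firm's assets struck at D = 201.1810:
d₁ = [ln(V₀/D) + (r + σ²/2)T] / (σ√T)
   = [ln(235.8327/201.1810) + (0.0141 + 0.5·0.3498²)·7.3072] / (0.3498·√7.3072)
   = [0.158918 + 0.550086] / 0.945574 = 0.749814
d₂ = d₁ − σ√T = 0.749814 − 0.945574 = -0.195760
N(d₁) = 0.773316,  N(d₂) = 0.422399,  e^(−rT) = 0.902099
E₀ = V₀·N(d₁) − D·e^(−rT)·N(d₂)
   = 235.8327·0.773316 − 201.1810·0.902099·0.422399 = 105.714195
B₀ = V₀ − E₀ = 235.8327 − 105.714195 = 130.118505
e^(−λT) = (B₀·e^(rT)/D − 0.4)/(1 − 0.4) = (130.1185·1.108526/201.1810 − 0.4)/0.6 = 0.52827542
λ = −ln(0.52827542)/7.3072 = 0.087330

B0=130.1185 lambda=0.0873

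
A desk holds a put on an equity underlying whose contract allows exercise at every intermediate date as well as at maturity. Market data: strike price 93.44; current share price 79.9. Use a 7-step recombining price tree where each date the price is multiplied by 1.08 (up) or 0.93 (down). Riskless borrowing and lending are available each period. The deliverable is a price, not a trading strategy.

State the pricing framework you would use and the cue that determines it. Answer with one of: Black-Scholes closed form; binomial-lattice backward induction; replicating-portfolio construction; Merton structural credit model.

Key observation: the put (strike 93.44 on spot 79.9) is American-style on a 7-step discrete price model, so the early-exercise decision at every node requires stepwise backward valuation — a closed form cannot price the exercise right.

framework: binomial-lattice backward induction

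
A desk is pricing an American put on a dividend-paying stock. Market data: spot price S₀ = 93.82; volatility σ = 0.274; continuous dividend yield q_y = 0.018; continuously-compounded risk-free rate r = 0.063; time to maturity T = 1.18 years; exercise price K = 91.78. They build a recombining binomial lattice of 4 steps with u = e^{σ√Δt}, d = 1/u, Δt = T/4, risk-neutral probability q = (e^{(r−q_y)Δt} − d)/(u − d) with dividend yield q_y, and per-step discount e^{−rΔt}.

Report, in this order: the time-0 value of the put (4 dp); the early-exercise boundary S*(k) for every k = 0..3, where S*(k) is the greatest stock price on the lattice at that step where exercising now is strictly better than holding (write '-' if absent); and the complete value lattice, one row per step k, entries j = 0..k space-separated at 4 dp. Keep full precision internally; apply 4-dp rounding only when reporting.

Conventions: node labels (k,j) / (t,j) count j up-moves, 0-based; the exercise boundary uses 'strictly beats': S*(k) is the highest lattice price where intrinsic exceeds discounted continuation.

price = 7.7109
boundary = - - 69.6678 80.8470
tree:
7.7109
13.3206 2.5541
22.1122 5.2843 0.0000
31.7456 10.9330 0.0000 0.0000
40.0469 22.1122 0.0000 0.0000 0.0000

Δt=0.29500  u=1.16046  d=0.86172  q=0.50760  discount=0.98159
step 4 (expiry): payoffs max(K−S,0) = 40.0469 22.1122 0.0000 0.0000 0.0000
step 3: (k=3,j=0): S=60.0344, K−S=31.7456, hold=30.3736 ⇒ V=31.7456 exercise | (k=3,j=1): S=80.8470, K−S=10.9330, hold=10.6877 ⇒ V=10.9330 exercise | (k=3,j=2): S=108.8748, K−S=0.0000, hold=0.0000 ⇒ V=0.0000 continue | (k=3,j=3): S=146.6191, K−S=0.0000, hold=0.0000 ⇒ V=0.0000 continue  boundary S*=80.8470
step 2: (k=2,j=0): S=69.6678, K−S=22.1122, hold=20.7912 ⇒ V=22.1122 exercise | (k=2,j=1): S=93.8200, K−S=0.0000, hold=5.2843 ⇒ V=5.2843 continue | (k=2,j=2): S=126.3452, K−S=0.0000, hold=0.0000 ⇒ V=0.0000 continue  boundary S*=69.6678
step 1: (k=1,j=0): S=80.8470, K−S=10.9330, hold=13.3206 ⇒ V=13.3206 continue | (k=1,j=1): S=108.8748, K−S=0.0000, hold=2.5541 ⇒ V=2.5541 continue  boundary S*=-
step 0: (k=0,j=0): S=93.8200, K−S=0.0000, hold=7.7109 ⇒ V=7.7109 continue  boundary S*=-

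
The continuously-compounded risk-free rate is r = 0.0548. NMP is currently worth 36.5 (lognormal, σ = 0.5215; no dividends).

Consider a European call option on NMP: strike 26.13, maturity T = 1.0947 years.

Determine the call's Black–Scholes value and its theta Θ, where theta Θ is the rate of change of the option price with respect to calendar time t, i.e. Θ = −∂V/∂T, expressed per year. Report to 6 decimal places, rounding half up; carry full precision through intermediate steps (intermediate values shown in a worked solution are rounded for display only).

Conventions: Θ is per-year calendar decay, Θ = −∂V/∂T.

price = 14.093013
Θ = -3.119669

σ√T = 0.5215·√1.0947 = 0.545635
d₁ = (ln(S/K) + (r+σ²/2)T) / (σ√T) = (ln(36.5/26.13) + (0.0548+0.5215²/2)·1.0947) / 0.545635 = (0.334228 + 0.208848) / 0.545635 = 0.995311
d₂ = d₁ − σ√T = 0.995311 − 0.545635 = 0.449677
e^{−rT} = 0.941774
N(d₁) = 0.840208,  N(d₂) = 0.673528
Call price V = S·N(d₁) − K·e^{−rT}·N(d₂) = 30.667576 − 16.574563 = 14.093013
φ(d₁) = (1/√(2π))·e^{−d₁²/2} = 0.243105
Θ = −S·φ(d₁)·σ/(2√T) − r·K·e^{−rT}·N(d₂) = −2.211383 − 0.908286 = -3.119669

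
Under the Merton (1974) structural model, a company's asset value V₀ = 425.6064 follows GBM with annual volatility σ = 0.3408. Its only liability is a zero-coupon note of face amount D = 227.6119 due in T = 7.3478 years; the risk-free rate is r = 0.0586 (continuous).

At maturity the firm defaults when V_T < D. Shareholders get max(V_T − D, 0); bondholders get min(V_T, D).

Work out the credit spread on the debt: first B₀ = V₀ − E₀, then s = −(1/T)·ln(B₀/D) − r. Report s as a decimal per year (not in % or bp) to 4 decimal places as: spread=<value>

spread=0.0131

Apply the equity-as-call identities (strike 227.6119, horizon 7.3478 years):
d₁ = [ln(V₀/D) + (r + σ²/2)T] / (σ√T)
   = [ln(425.6064/227.6119) + (0.0586 + 0.5·0.3408²)·7.3478] / (0.3408·√7.3478)
   = [0.625873 + 0.857285] / 0.923801 = 1.605496
d₂ = d₁ − σ√T = 1.605496 − 0.923801 = 0.681695
N(d₁) = 0.945808,  N(d₂) = 0.752284,  e^(−rT) = 0.650131
E₀ = V₀·N(d₁) − D·e^(−rT)·N(d₂)
   = 425.6064·0.945808 − 227.6119·0.650131·0.752284 = 291.220580
B₀ = V₀ − E₀ = 425.6064 − 291.220580 = 134.385820
spread = −(1/T)·ln(B₀/D) − r = −(1/7.3478)·ln(134.385820/227.6119) − 0.0586 = 0.01311222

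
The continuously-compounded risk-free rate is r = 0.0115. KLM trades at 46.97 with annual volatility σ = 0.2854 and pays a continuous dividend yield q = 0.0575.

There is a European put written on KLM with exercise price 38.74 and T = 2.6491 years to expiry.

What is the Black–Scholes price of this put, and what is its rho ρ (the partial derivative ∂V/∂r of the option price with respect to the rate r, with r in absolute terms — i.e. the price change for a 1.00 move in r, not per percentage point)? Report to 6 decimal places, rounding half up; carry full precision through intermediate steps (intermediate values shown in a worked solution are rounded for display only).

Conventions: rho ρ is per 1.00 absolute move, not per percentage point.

price = 5.858068
ρ = -52.942785

σ√T = 0.2854·√2.6491 = 0.464519
d₁ = (ln(S/K) + (r−q+σ²/2)T) / (σ√T) = (ln(46.97/38.74) + (0.0115−0.0575+0.2854²/2)·2.6491) / 0.464519 = (0.192636 − 0.013970) / 0.464519 = 0.384627
d₂ = d₁ − σ√T = 0.384627 − 0.464519 = -0.079891
e^{−rT} = 0.969995
e^{−qT} = 0.858711
N(−d₁) = 0.350257,  N(−d₂) = 0.531838
Put price V = K·e^{−rT}·N(−d₂) − S·e^{−qT}·N(−d₁) = 19.985197 − 14.127128 = 5.858068
ρ = −K·T·e^{−rT}·N(−d₂) = -52.942785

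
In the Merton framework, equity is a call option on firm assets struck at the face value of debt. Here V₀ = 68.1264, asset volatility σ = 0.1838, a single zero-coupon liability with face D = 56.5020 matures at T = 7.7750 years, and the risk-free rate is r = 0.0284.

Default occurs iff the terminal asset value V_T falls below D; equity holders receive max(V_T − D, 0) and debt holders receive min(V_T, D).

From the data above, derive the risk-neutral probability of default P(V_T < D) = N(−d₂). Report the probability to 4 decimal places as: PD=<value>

Work the structural quantities from V₀ = 68.1264 against face 56.5020:
d₁ = [ln(V₀/D) + (r + σ²/2)T] / (σ√T)
   = [ln(68.1264/56.5020) + (0.0284 + 0.5·0.1838²)·7.7750] / (0.1838·√7.7750)
   = [0.187089 + 0.352139] / 0.512502 = 1.052148
d₂ = d₁ − σ√T = 1.052148 − 0.512502 = 0.539646
risk-neutral PD = N(−d₂) = N(-0.539646) = 0.294721

PD=0.2947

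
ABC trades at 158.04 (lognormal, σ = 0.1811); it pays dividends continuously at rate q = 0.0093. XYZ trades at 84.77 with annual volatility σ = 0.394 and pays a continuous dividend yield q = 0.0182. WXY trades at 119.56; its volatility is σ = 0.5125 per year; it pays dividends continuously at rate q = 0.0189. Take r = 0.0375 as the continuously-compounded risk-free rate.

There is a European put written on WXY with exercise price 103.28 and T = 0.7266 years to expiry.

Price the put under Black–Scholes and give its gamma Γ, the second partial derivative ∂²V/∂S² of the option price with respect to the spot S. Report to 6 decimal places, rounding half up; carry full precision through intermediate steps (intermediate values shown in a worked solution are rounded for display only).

price = 11.399273
Γ = 0.006351

σ√T = 0.5125·√0.7266 = 0.436859
d₁ = (ln(S/K) + (r−q+σ²/2)T) / (σ√T) = (ln(119.56/103.28) + (0.0375−0.0189+0.5125²/2)·0.7266) / 0.436859 = (0.146375 + 0.108938) / 0.436859 = 0.584427
d₂ = d₁ − σ√T = 0.584427 − 0.436859 = 0.147568
e^{−rT} = 0.973120
e^{−qT} = 0.986361
N(−d₁) = 0.279467,  N(−d₂) = 0.441342
Put price V = K·e^{−rT}·N(−d₂) − S·e^{−qT}·N(−d₁) = 44.356575 − 32.957302 = 11.399273
φ(d₁) = (1/√(2π))·e^{−d₁²/2} = 0.336312
Γ = e^{−qT}·φ(d₁) / (S·σ·√T) = 0.006351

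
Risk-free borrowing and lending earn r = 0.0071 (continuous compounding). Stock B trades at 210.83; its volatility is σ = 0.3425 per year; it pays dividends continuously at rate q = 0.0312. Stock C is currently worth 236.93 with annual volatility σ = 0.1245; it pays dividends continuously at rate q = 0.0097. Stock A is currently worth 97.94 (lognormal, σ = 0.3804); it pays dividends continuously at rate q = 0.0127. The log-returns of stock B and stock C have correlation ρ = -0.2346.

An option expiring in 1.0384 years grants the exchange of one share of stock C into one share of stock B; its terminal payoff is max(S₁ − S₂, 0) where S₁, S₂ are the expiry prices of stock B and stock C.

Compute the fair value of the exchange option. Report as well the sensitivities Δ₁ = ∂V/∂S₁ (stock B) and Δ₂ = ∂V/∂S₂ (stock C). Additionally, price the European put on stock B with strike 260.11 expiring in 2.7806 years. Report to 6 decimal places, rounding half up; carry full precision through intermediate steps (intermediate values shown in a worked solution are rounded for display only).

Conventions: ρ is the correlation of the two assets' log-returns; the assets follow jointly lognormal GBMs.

exchange price = 21.459998
Δ1 = 0.426396
Δ2 = -0.288849
price(stock B put K=260.11) = 86.861881

σ_eff = √(σ₁² + σ₂² − 2ρσ₁σ₂) = √(0.3425² + 0.1245² − 2·-0.2346·0.3425·0.1245) = 0.390914
d₁ = (ln(S₁/S₂) + (q₂ − q₁ + σ_eff²/2)T) / (σ_eff√T) = (ln(210.83/236.93) + (0.0097 − 0.0312 + 0.076407)·1.0384) / 0.398349 = -0.149862
d₂ = d₁ − σ_eff√T = -0.149862 − 0.398349 = -0.548211
N(d₁) = 0.440437,  N(d₂) = 0.291774
V = S₁·e^{−q₁T}·N(d₁) − S₂·e^{−q₂T}·N(d₂) = 89.897103 − 68.437105 = 21.459998
Δ₁ = e^{−q₁T}·N(d₁) = 0.426396;  Δ₂ = −e^{−q₂T}·N(d₂) = -0.288849
[vanilla: stock B put K=260.11]
σ√T = 0.3425·√2.7806 = 0.571123
d₁ = (ln(S/K) + (r−q+σ²/2)T) / (σ√T) = (ln(210.83/260.11) + (0.0071−0.0312+0.3425²/2)·2.7806) / 0.571123 = (-0.210052 + 0.096078) / 0.571123 = -0.199561
d₂ = d₁ − σ√T = -0.199561 − 0.571123 = -0.770685
e^{−rT} = 0.980451
e^{−qT} = 0.916902
N(−d₁) = 0.579088,  N(−d₂) = 0.779553
price = K·e^{−rT}·N(−d₂) − S·e^{−qT}·N(−d₁) = 198.805664 − 111.943784 = 86.861881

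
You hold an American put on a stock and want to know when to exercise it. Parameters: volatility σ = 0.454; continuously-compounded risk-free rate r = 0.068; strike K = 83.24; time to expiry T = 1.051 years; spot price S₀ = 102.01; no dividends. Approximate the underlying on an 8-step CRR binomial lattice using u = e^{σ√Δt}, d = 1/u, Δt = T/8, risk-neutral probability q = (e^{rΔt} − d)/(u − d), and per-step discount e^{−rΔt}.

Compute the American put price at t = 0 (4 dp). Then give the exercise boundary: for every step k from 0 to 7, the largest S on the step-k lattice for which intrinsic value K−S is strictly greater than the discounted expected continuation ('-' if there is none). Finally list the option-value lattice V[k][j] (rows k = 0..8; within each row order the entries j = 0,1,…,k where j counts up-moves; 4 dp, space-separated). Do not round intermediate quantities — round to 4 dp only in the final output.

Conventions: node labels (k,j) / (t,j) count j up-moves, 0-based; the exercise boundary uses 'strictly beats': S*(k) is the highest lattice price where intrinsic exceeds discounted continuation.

params: Δt=0.13137 u=1.17887 d=0.84827 q=0.48610 e^(-rΔt)=0.99111
t_8 payoffs: 55.8924 45.2342 30.4222 9.8374 0.0000 0.0000 0.0000 0.0000 0.0000
t_7: node(7,0) S=32.2392 payoff=51.0008 vs cont=50.2605 → 51.0008 [stop]  node(7,1) S=44.8038 payoff=38.4362 vs cont=37.6959 → 38.4362 [stop]  node(7,2) S=62.2653 payoff=20.9747 vs cont=20.2344 → 20.9747 [stop]  node(7,3) S=86.5321 payoff=0.0000 vs cont=5.0105 → 5.0105 [wait]  node(7,4) S=120.2564 payoff=0.0000 vs cont=0.0000 → 0.0000 [wait]  node(7,5) S=167.1242 payoff=0.0000 vs cont=0.0000 → 0.0000 [wait]  node(7,6) S=232.2578 payoff=0.0000 vs cont=0.0000 → 0.0000 [wait]  node(7,7) S=322.7761 payoff=0.0000 vs cont=0.0000 → 0.0000 [wait]  ⇒ S*(7)=62.2653
t_6: node(6,0) S=38.0058 payoff=45.2342 vs cont=44.4939 → 45.2342 [stop]  node(6,1) S=52.8178 payoff=30.4222 vs cont=29.6818 → 30.4222 [stop]  node(6,2) S=73.4026 payoff=9.8374 vs cont=13.0970 → 13.0970 [wait]  node(6,3) S=102.0100 payoff=0.0000 vs cont=2.5520 → 2.5520 [wait]  node(6,4) S=141.7666 payoff=0.0000 vs cont=0.0000 → 0.0000 [wait]  node(6,5) S=197.0175 payoff=0.0000 vs cont=0.0000 → 0.0000 [wait]  node(6,6) S=273.8015 payoff=0.0000 vs cont=0.0000 → 0.0000 [wait]  ⇒ S*(6)=52.8178
t_5: node(5,0) S=44.8038 payoff=38.4362 vs cont=37.6959 → 38.4362 [stop]  node(5,1) S=62.2653 payoff=20.9747 vs cont=21.8048 → 21.8048 [wait]  node(5,2) S=86.5321 payoff=0.0000 vs cont=7.9002 → 7.9002 [wait]  node(5,3) S=120.2564 payoff=0.0000 vs cont=1.2998 → 1.2998 [wait]  node(5,4) S=167.1242 payoff=0.0000 vs cont=0.0000 → 0.0000 [wait]  node(5,5) S=232.2578 payoff=0.0000 vs cont=0.0000 → 0.0000 [wait]  ⇒ S*(5)=44.8038
t_4: node(4,0) S=52.8178 payoff=30.4222 vs cont=30.0818 → 30.4222 [stop]  node(4,1) S=73.4026 payoff=9.8374 vs cont=14.9120 → 14.9120 [wait]  node(4,2) S=102.0100 payoff=0.0000 vs cont=4.6501 → 4.6501 [wait]  node(4,3) S=141.7666 payoff=0.0000 vs cont=0.6620 → 0.6620 [wait]  node(4,4) S=197.0175 payoff=0.0000 vs cont=0.0000 → 0.0000 [wait]  ⇒ S*(4)=52.8178
t_3: node(3,0) S=62.2653 payoff=20.9747 vs cont=22.6792 → 22.6792 [wait]  node(3,1) S=86.5321 payoff=0.0000 vs cont=9.8354 → 9.8354 [wait]  node(3,2) S=120.2564 payoff=0.0000 vs cont=2.6874 → 2.6874 [wait]  node(3,3) S=167.1242 payoff=0.0000 vs cont=0.3372 → 0.3372 [wait]  ⇒ S*(3)=-
t_2: node(2,0) S=73.4026 payoff=9.8374 vs cont=16.2897 → 16.2897 [wait]  node(2,1) S=102.0100 payoff=0.0000 vs cont=6.3042 → 6.3042 [wait]  node(2,2) S=141.7666 payoff=0.0000 vs cont=1.5312 → 1.5312 [wait]  ⇒ S*(2)=-
t_1: node(1,0) S=86.5321 payoff=0.0000 vs cont=11.3341 → 11.3341 [wait]  node(1,1) S=120.2564 payoff=0.0000 vs cont=3.9486 → 3.9486 [wait]  ⇒ S*(1)=-
t_0: node(0,0) S=102.0100 payoff=0.0000 vs cont=7.6752 → 7.6752 [wait]  ⇒ S*(0)=-

price = 7.6752
boundary = - - - - 52.8178 44.8038 52.8178 62.2653
tree:
7.6752
11.3341 3.9486
16.2897 6.3042 1.5312
22.6792 9.8354 2.6874 0.3372
30.4222 14.9120 4.6501 0.6620 0.0000
38.4362 21.8048 7.9002 1.2998 0.0000 0.0000
45.2342 30.4222 13.0970 2.5520 0.0000 0.0000 0.0000
51.0008 38.4362 20.9747 5.0105 0.0000 0.0000 0.0000 0.0000
55.8924 45.2342 30.4222 9.8374 0.0000 0.0000 0.0000 0.0000 0.0000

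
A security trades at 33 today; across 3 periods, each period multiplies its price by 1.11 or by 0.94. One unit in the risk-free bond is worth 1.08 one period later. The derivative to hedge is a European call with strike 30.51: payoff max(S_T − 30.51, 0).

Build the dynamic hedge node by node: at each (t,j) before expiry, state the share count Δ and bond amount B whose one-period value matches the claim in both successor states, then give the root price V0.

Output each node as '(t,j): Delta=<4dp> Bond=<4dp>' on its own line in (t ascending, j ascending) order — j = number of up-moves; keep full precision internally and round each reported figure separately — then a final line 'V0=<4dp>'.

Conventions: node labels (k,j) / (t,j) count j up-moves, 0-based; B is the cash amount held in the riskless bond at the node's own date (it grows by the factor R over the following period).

Arbitrage-free pricing uses the up-move probability p* = (R−d)/(u−d) = 0.8235, discounting each step at R = 1.08.
Terminal payoffs: V(3,0)=0.0000, V(3,1)=1.8563, V(3,2)=7.7097, V(3,3)=14.6218
(2,0): S=29.1588. Δ = (V_up−V_dn)/(S_up−S_dn) = (1.8563−0.0000)/(32.3663−27.4093) = 0.3745. V = [p*·1.8563 + (1−p*)·0.0000]/1.08 = 1.4155. B = V − Δ·S = -9.5038.
(2,1): S=34.4322. Δ = (V_up−V_dn)/(S_up−S_dn) = (7.7097−1.8563)/(38.2197−32.3663) = 1.0000. V = [p*·7.7097 + (1−p*)·1.8563]/1.08 = 6.1822. B = V − Δ·S = -28.2500.
(2,2): S=40.6593. Δ = (V_up−V_dn)/(S_up−S_dn) = (14.6218−7.7097)/(45.1318−38.2197) = 1.0000. V = [p*·14.6218 + (1−p*)·7.7097]/1.08 = 12.4093. B = V − Δ·S = -28.2500.
(1,0): S=31.0200. Δ = (V_up−V_dn)/(S_up−S_dn) = (6.1822−1.4155)/(34.4322−29.1588) = 0.9039. V = [p*·6.1822 + (1−p*)·1.4155]/1.08 = 4.9454. B = V − Δ·S = -23.0943.
(1,1): S=36.6300. Δ = (V_up−V_dn)/(S_up−S_dn) = (12.4093−6.1822)/(40.6593−34.4322) = 1.0000. V = [p*·12.4093 + (1−p*)·6.1822]/1.08 = 10.4726. B = V − Δ·S = -26.1574.
(0,0): S=33.0000. Δ = (V_up−V_dn)/(S_up−S_dn) = (10.4726−4.9454)/(36.6300−31.0200) = 0.9852. V = [p*·10.4726 + (1−p*)·4.9454]/1.08 = 8.7937. B = V − Δ·S = -23.7193.
Check: Δ(0,0)·S0 + B(0,0) = 8.7937 = V0.

(0,0): Delta=0.9852 Bond=-23.7193
(1,0): Delta=0.9039 Bond=-23.0943
(1,1): Delta=1.0000 Bond=-26.1574
(2,0): Delta=0.3745 Bond=-9.5038
(2,1): Delta=1.0000 Bond=-28.2500
(2,2): Delta=1.0000 Bond=-28.2500
V0=8.7937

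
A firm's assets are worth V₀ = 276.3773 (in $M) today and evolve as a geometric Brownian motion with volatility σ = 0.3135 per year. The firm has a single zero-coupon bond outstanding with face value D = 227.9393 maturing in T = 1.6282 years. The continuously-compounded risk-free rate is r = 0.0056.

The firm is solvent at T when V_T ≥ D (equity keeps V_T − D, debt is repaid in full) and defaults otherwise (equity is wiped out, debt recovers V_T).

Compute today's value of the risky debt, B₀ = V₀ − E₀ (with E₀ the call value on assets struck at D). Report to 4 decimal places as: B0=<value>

Apply the equity-as-call identities (strike 227.9393, horizon 1.6282 years):
d₁ = [ln(V₀/D) + (r + σ²/2)T] / (σ√T)
   = [ln(276.3773/227.9393) + (0.0056 + 0.5·0.3135²)·1.6282] / (0.3135·√1.6282)
   = [0.192688 + 0.089129] / 0.400029 = 0.704492
d₂ = d₁ − σ√T = 0.704492 − 0.400029 = 0.304463
N(d₁) = 0.759437,  N(d₂) = 0.619612,  e^(−rT) = 0.990924
E₀ = V₀·N(d₁) − D·e^(−rT)·N(d₂)
   = 276.3773·0.759437 − 227.9393·0.990924·0.619612 = 69.938972
B₀ = V₀ − E₀ = 276.3773 − 69.938972 = 206.438328

B0=206.4383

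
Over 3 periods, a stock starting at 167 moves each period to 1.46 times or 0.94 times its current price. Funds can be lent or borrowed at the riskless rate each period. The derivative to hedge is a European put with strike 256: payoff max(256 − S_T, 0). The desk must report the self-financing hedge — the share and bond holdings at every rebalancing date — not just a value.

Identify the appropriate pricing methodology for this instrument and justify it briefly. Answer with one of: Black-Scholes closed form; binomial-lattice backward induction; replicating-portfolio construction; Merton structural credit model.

framework: replicating-portfolio construction

Key observation: what is demanded is not a single number but the (Δ, B) position at each node of the 1.46/0.94 tree starting at 167; constructing those positions is the replicating-portfolio method.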